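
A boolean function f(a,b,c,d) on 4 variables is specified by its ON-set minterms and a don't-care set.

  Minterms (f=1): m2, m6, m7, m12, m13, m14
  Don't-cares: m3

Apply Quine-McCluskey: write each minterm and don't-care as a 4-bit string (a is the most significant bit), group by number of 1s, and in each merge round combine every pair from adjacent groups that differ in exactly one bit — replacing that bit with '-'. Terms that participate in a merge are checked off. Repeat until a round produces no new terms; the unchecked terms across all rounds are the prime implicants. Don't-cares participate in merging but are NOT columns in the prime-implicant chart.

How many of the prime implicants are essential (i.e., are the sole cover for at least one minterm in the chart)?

size-2^0 implicants → 0010(✓)  0011(✓)  0110(✓)  0111(✓)  1100(✓)  1101(✓)  1110(✓)
size-2^1 implicants → -110  0-10(✓)  0-11(✓)  001-(✓)  011-(✓)  11-0  110-
size-2^2 implicants → 0-1-
Unchecked terms (primes): -110, 0-1-, 11-0, 110-
Minterm coverage:
  m2 ⊆ 0-1- [E]
  m6 ⊆ -110,0-1-
  m7 ⊆ 0-1- [E]
  m12 ⊆ 11-0,110-
  m13 ⊆ 110- [E]
  m14 ⊆ -110,11-0
E = {0-1-, 110-}

2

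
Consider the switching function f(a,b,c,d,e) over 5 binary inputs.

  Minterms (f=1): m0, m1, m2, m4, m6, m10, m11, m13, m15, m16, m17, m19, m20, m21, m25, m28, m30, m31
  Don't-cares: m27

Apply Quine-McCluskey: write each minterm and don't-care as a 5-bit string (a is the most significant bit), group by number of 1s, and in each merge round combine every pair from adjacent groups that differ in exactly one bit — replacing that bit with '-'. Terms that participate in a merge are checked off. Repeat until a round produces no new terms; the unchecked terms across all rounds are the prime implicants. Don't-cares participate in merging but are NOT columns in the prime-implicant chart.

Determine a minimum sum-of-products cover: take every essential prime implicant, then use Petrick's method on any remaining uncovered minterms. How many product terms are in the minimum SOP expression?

8

Round 0: 00000✓ 00001✓ 00010✓ 00100✓ 00110✓ 01010✓ 01011✓ 01101✓ 01111✓ 10000✓ 10001✓ 10011✓ 10100✓ 10101✓ 11001✓ 11011✓ 11100✓ 11110✓ 11111✓
Round 1: -0000✓ -0001✓ -0100✓ -1011✓ -1111✓ 0-010 00-00✓ 00-10✓ 000-0✓ 0000-✓ 001-0✓ 01-11✓ 0101- 011-1 1-001✓ 1-011✓ 1-100 10-00✓ 10-01✓ 100-1✓ 1000-✓ 1010-✓ 11-11✓ 110-1✓ 111-0 1111-
Round 2: -0-00 -000- -1-11 00--0 1-0-1 10-0-
PIs = {-0-00, -000-, -1-11, 0-010, 00--0, 0101-, 011-1, 1-0-1, 1-100, 10-0-, 111-0, 1111-}
Coverage chart:
  m0: -0-00,-000-,00--0
  m1: -000- ←essential
  m2: 0-010,00--0
  m4: -0-00,00--0
  m6: 00--0 ←essential
  m10: 0-010,0101-
  m11: -1-11,0101-
  m13: 011-1 ←essential
  m15: -1-11,011-1
  m16: -0-00,-000-,10-0-
  m17: -000-,1-0-1,10-0-
  m19: 1-0-1 ←essential
  m20: -0-00,1-100,10-0-
  m21: 10-0- ←essential
  m25: 1-0-1 ←essential
  m28: 1-100,111-0
  m30: 111-0,1111-
  m31: -1-11,1111-
Essential: -000-, 00--0, 011-1, 1-0-1, 10-0-
Petrick residual → -1-11, 0-010, 111-0
Min cover (8 terms): b'c'd' + bde + a'c'de' + a'b'e' + a'bce + ac'e + ab'd' + abce'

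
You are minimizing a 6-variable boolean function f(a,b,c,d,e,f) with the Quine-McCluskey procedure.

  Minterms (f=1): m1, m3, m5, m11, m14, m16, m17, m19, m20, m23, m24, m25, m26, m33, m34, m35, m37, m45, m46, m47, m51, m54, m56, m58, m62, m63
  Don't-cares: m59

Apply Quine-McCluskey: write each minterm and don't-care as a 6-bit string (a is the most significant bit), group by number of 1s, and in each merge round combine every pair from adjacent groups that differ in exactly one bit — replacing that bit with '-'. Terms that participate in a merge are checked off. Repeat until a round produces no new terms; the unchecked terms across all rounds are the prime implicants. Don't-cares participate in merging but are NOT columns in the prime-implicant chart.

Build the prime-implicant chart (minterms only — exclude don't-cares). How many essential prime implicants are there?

size-2^0 implicants → 000001(✓)  000011(✓)  000101(✓)  001011(✓)  001110(✓)  010000(✓)  010001(✓)  010011(✓)  010100(✓)  010111(✓)  011000(✓)  011001(✓)  011010(✓)  100001(✓)  100010(✓)  100011(✓)  100101(✓)  101101(✓)  101110(✓)  101111(✓)  110011(✓)  110110(✓)  111000(✓)  111010(✓)  111011(✓)  111110(✓)  111111(✓)
size-2^1 implicants → -00001(✓)  -00011(✓)  -00101(✓)  -01110  -10011(✓)  -11000(✓)  -11010(✓)  0-0001(✓)  0-0011(✓)  00-011  000-01(✓)  0000-1(✓)  01-000(✓)  01-001(✓)  010-00  010-11  0100-1(✓)  01000-(✓)  0110-0(✓)  01100-(✓)  1-0011(✓)  1-1110(✓)  1-1111(✓)  10-101  100-01(✓)  1000-1(✓)  10001-  1011-1  10111-(✓)  11-011  11-110  111-10(✓)  111-11(✓)  1110-0(✓)  11101-(✓)  11111-(✓)
size-2^2 implicants → --0011  -00-01  -000-1  -110-0  0-00-1  01-00-  1-111-  111-1-
Unchecked terms (primes): --0011, -00-01, -000-1, -01110, -110-0, 0-00-1, 00-011, 01-00-, 010-00, 010-11, 1-111-, 10-101, 10001-, 1011-1, 11-011, 11-110, 111-1-
Minterm coverage:
  m1 ⊆ -00-01,-000-1,0-00-1
  m3 ⊆ --0011,-000-1,0-00-1,00-011
  m5 ⊆ -00-01 [E]
  m11 ⊆ 00-011 [E]
  m14 ⊆ -01110 [E]
  m16 ⊆ 01-00-,010-00
  m17 ⊆ 0-00-1,01-00-
  m19 ⊆ --0011,0-00-1,010-11
  m20 ⊆ 010-00 [E]
  m23 ⊆ 010-11 [E]
  m24 ⊆ -110-0,01-00-
  m25 ⊆ 01-00- [E]
  m26 ⊆ -110-0 [E]
  m33 ⊆ -00-01,-000-1
  m34 ⊆ 10001- [E]
  m35 ⊆ --0011,-000-1,10001-
  m37 ⊆ -00-01,10-101
  m45 ⊆ 10-101,1011-1
  m46 ⊆ -01110,1-111-
  m47 ⊆ 1-111-,1011-1
  m51 ⊆ --0011,11-011
  m54 ⊆ 11-110 [E]
  m56 ⊆ -110-0 [E]
  m58 ⊆ -110-0,111-1-
  m62 ⊆ 1-111-,11-110,111-1-
  m63 ⊆ 1-111-,111-1-
E = {-00-01, -01110, -110-0, 00-011, 01-00-, 010-00, 010-11, 10001-, 11-110}

9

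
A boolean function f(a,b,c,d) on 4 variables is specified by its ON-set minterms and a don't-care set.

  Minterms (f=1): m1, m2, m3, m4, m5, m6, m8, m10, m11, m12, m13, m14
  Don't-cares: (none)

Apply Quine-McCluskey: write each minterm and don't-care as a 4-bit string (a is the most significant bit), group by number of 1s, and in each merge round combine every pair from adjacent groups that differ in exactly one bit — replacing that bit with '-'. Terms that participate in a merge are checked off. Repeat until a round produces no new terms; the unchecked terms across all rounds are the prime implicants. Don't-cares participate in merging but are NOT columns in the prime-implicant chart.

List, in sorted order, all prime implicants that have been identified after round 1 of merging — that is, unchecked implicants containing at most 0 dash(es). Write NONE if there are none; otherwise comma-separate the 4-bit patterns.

Round 0: 0001✓ 0010✓ 0011✓ 0100✓ 0101✓ 0110✓ 1000✓ 1010✓ 1011✓ 1100✓ 1101✓ 1110✓
Round 1: -010✓ -011✓ -100✓ -101✓ -110✓ 0-01 0-10✓ 00-1 001-✓ 01-0✓ 010-✓ 1-00✓ 1-10✓ 10-0✓ 101-✓ 11-0✓ 110-✓
Round 2: --10 -01- -1-0 -10- 1--0
PIs = {--10, -01-, -1-0, -10-, 0-01, 00-1, 1--0}

NONE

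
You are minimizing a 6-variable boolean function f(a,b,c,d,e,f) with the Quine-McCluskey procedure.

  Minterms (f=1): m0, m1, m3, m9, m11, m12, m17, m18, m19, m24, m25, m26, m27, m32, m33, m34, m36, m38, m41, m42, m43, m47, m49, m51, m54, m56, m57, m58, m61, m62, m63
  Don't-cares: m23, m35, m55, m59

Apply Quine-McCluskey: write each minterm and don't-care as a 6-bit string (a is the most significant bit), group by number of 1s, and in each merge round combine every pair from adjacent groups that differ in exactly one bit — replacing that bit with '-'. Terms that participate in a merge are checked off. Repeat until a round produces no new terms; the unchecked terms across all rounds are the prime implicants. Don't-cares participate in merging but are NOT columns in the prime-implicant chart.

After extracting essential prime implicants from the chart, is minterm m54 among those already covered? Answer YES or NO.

NO

Round 0: 000000✓ 000001✓ 000011✓ 001001✓ 001011✓ 001100 010001✓ 010010✓ 010011✓ 010111✓ 011000✓ 011001✓ 011010✓ 011011✓ 100000✓ 100001✓ 100010✓ 100011✓ 100100✓ 100110✓ 101001✓ 101010✓ 101011✓ 101111✓ 110001✓ 110011✓ 110110✓ 110111✓ 111000✓ 111001✓ 111010✓ 111011✓ 111101✓ 111110✓ 111111✓
Round 1: -00000✓ -00001✓ -00011✓ -01001✓ -01011✓ -10001✓ -10011✓ -10111✓ -11000✓ -11001✓ -11010✓ -11011✓ 0-0001✓ 0-0011✓ 0-1001✓ 0-1011✓ 00-001✓ 00-011✓ 0000-1✓ 00000-✓ 0010-1✓ 01-001✓ 01-010✓ 01-011✓ 010-11✓ 0100-1✓ 01001-✓ 0110-0✓ 0110-1✓ 01100-✓ 01101-✓ 1-0001✓ 1-0011✓ 1-0110 1-1001✓ 1-1010✓ 1-1011✓ 1-1111✓ 10-001✓ 10-010✓ 10-011✓ 100-00✓ 100-10✓ 1000-0✓ 1000-1✓ 10000-✓ 10001-✓ 1001-0✓ 101-11✓ 1010-1✓ 10101-✓ 11-001✓ 11-011✓ 11-110✓ 11-111✓ 110-11✓ 1100-1✓ 11011-✓ 111-01✓ 111-10✓ 111-11✓ 1110-0✓ 1110-1✓ 11100-✓ 11101-✓ 1111-1✓ 11111-✓
Round 2: --0001✓ --0011✓ --1001✓ --1011✓ -0-001✓ -0-011✓ -000-1✓ -0000- -010-1✓ -1-001✓ -1-011✓ -10-11 -100-1✓ -110-0✓ -110-1✓ -1100-✓ -1101-✓ 0--001✓ 0--011✓ 0-00-1✓ 0-10-1✓ 00-0-1✓ 01-0-1✓ 01-01- 0110--✓ 1--001✓ 1--011✓ 1-00-1✓ 1-1-11 1-10-1✓ 1-101- 10-0-1✓ 10-01- 100--0 1000-- 11--11 11-0-1✓ 11-11- 111--1 111-1- 1110--✓
Round 3: ---001✓ ---011✓ --00-1✓ --10-1✓ -0-0-1✓ -1-0-1✓ -110-- 0--0-1✓ 1--0-1✓
Round 4: ---0-1
PIs = {---0-1, -0000-, -10-11, -110--, 001100, 01-01-, 1-0110, 1-1-11, 1-101-, 10-01-, 100--0, 1000--, 11--11, 11-11-, 111--1, 111-1-}
Coverage chart:
  m0: -0000- ←essential
  m1: ---0-1,-0000-
  m3: ---0-1 ←essential
  m9: ---0-1 ←essential
  m11: ---0-1 ←essential
  m12: 001100 ←essential
  m17: ---0-1 ←essential
  m18: 01-01- ←essential
  m19: ---0-1,-10-11,01-01-
  m24: -110-- ←essential
  m25: ---0-1,-110--
  m26: -110--,01-01-
  m27: ---0-1,-110--,01-01-
  m32: -0000-,100--0,1000--
  m33: ---0-1,-0000-,1000--
  m34: 10-01-,100--0,1000--
  m36: 100--0 ←essential
  m38: 1-0110,100--0
  m41: ---0-1 ←essential
  m42: 1-101-,10-01-
  m43: ---0-1,1-1-11,1-101-,10-01-
  m47: 1-1-11 ←essential
  m49: ---0-1 ←essential
  m51: ---0-1,-10-11,11--11
  m54: 1-0110,11-11-
  m56: -110-- ←essential
  m57: ---0-1,-110--,111--1
  m58: -110--,1-101-,111-1-
  m61: 111--1 ←essential
  m62: 11-11-,111-1-
  m63: 1-1-11,11--11,11-11-,111--1,111-1-
Essential: ---0-1, -0000-, -110--, 001100, 01-01-, 1-1-11, 100--0, 111--1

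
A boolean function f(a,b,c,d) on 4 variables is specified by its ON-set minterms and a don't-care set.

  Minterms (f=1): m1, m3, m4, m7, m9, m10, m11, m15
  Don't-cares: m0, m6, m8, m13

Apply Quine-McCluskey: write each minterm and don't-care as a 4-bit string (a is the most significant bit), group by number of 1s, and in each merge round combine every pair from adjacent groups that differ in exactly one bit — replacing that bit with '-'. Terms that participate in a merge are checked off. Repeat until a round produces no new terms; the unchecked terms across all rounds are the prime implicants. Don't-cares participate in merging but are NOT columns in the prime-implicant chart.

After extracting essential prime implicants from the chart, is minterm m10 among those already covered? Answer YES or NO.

[col 0] 0000*, 0001*, 0011*, 0100*, 0110*, 0111*, 1000*, 1001*, 1010*, 1011*, 1101*, 1111*
[col 1] -000*, -001*, -011*, -111*, 0-00, 0-11*, 00-1*, 000-*, 01-0, 011-, 1-01*, 1-11*, 10-0*, 10-1*, 100-*, 101-*, 11-1*
[col 2] --11, -0-1, -00-, 1--1, 10--
Prime implicants: --11, -0-1, -00-, 0-00, 01-0, 011-, 1--1, 10--
PI chart (minterm → PIs covering it):
  1 | -0-1,-00-
  3 | --11,-0-1
  4 | 0-00,01-0
  7 | --11,011-
  9 | -0-1,-00-,1--1,10--
  10 | 10--  (sole → essential)
  11 | --11,-0-1,1--1,10--
  15 | --11,1--1
Essential prime implicants: 10--

YES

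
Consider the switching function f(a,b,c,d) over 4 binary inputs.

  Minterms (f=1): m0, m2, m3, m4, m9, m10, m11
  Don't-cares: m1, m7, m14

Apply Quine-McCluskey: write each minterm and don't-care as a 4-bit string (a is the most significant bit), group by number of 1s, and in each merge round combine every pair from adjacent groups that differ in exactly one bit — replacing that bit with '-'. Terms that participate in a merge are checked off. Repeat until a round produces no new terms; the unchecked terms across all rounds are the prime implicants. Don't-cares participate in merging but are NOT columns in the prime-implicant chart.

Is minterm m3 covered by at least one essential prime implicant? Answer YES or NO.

[col 0] 0000*, 0001*, 0010*, 0011*, 0100*, 0111*, 1001*, 1010*, 1011*, 1110*
[col 1] -001*, -010*, -011*, 0-00, 0-11, 00-0*, 00-1*, 000-*, 001-*, 1-10, 10-1*, 101-*
[col 2] -0-1, -01-, 00--
Prime implicants: -0-1, -01-, 0-00, 0-11, 00--, 1-10
PI chart (minterm → PIs covering it):
  0 | 0-00,00--
  2 | -01-,00--
  3 | -0-1,-01-,0-11,00--
  4 | 0-00  (sole → essential)
  9 | -0-1  (sole → essential)
  10 | -01-,1-10
  11 | -0-1,-01-
Essential prime implicants: -0-1, 0-00

YES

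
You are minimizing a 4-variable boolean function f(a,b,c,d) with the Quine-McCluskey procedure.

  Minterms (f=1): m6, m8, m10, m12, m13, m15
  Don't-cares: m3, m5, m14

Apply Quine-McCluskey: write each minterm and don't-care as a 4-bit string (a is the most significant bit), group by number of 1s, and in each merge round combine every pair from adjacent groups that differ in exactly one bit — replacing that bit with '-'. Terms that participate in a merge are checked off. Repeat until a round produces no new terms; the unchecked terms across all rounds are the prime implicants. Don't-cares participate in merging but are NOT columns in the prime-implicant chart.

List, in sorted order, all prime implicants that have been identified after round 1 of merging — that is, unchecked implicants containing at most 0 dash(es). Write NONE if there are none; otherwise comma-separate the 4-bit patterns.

0011

[col 0] 0011, 0101*, 0110*, 1000*, 1010*, 1100*, 1101*, 1110*, 1111*
[col 1] -101, -110, 1-00*, 1-10*, 10-0*, 11-0*, 11-1*, 110-*, 111-*
[col 2] 1--0, 11--
Prime implicants: -101, -110, 0011, 1--0, 11--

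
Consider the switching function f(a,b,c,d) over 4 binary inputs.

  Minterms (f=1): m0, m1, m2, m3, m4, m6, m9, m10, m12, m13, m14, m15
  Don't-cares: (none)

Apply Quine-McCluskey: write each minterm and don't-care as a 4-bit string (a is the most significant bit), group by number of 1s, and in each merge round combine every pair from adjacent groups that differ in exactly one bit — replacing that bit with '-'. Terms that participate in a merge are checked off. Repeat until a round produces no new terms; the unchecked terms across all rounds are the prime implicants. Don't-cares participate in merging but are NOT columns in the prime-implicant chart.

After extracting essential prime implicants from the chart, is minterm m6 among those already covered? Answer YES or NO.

YES

[col 0] 0000*, 0001*, 0010*, 0011*, 0100*, 0110*, 1001*, 1010*, 1100*, 1101*, 1110*, 1111*
[col 1] -001, -010*, -100*, -110*, 0-00*, 0-10*, 00-0*, 00-1*, 000-*, 001-*, 01-0*, 1-01, 1-10*, 11-0*, 11-1*, 110-*, 111-*
[col 2] --10, -1-0, 0--0, 00--, 11--
Prime implicants: --10, -001, -1-0, 0--0, 00--, 1-01, 11--
PI chart (minterm → PIs covering it):
  0 | 0--0,00--
  1 | -001,00--
  2 | --10,0--0,00--
  3 | 00--  (sole → essential)
  4 | -1-0,0--0
  6 | --10,-1-0,0--0
  9 | -001,1-01
  10 | --10  (sole → essential)
  12 | -1-0,11--
  13 | 1-01,11--
  14 | --10,-1-0,11--
  15 | 11--  (sole → essential)
Essential prime implicants: --10, 00--, 11--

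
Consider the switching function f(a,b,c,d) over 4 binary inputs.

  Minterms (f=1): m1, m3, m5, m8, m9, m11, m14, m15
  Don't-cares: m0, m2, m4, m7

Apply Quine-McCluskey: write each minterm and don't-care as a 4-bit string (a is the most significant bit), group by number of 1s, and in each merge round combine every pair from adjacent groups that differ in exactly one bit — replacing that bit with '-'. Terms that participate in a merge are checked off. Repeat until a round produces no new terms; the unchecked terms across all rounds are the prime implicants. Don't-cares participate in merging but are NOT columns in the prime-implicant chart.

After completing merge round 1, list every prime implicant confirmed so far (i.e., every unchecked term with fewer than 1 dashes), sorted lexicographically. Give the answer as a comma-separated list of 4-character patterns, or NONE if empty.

Round 0: 0000✓ 0001✓ 0010✓ 0011✓ 0100✓ 0101✓ 0111✓ 1000✓ 1001✓ 1011✓ 1110✓ 1111✓
Round 1: -000✓ -001✓ -011✓ -111✓ 0-00✓ 0-01✓ 0-11✓ 00-0✓ 00-1✓ 000-✓ 001-✓ 01-1✓ 010-✓ 1-11✓ 10-1✓ 100-✓ 111-
Round 2: --11 -0-1 -00- 0--1 0-0- 00--
PIs = {--11, -0-1, -00-, 0--1, 0-0-, 00--, 111-}

NONE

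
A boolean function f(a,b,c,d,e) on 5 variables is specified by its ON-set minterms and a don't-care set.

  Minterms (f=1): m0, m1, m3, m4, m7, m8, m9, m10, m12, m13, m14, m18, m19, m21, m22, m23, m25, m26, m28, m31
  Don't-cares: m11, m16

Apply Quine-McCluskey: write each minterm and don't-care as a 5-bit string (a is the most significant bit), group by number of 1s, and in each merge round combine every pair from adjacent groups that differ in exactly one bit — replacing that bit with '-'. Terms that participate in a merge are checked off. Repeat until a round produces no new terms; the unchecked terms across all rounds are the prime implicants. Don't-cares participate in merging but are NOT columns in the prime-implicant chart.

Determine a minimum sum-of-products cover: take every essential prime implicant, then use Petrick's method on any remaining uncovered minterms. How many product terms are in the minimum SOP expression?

11

[col 0] 00000*, 00001*, 00011*, 00100*, 00111*, 01000*, 01001*, 01010*, 01011*, 01100*, 01101*, 01110*, 10000*, 10010*, 10011*, 10101*, 10110*, 10111*, 11001*, 11010*, 11100*, 11111*
[col 1] -0000, -0011*, -0111*, -1001, -1010, -1100, 0-000*, 0-001*, 0-011*, 0-100*, 00-00*, 00-11*, 000-1*, 0000-*, 01-00*, 01-01*, 01-10*, 010-0*, 010-1*, 0100-*, 0101-*, 011-0*, 0110-*, 1-010, 1-111, 10-10*, 10-11*, 100-0, 1001-*, 101-1, 1011-*
[col 2] -0-11, 0--00, 0-0-1, 0-00-, 01--0, 01-0-, 010--, 10-1-
Prime implicants: -0-11, -0000, -1001, -1010, -1100, 0--00, 0-0-1, 0-00-, 01--0, 01-0-, 010--, 1-010, 1-111, 10-1-, 100-0, 101-1
PI chart (minterm → PIs covering it):
  0 | -0000,0--00,0-00-
  1 | 0-0-1,0-00-
  3 | -0-11,0-0-1
  4 | 0--00  (sole → essential)
  7 | -0-11  (sole → essential)
  8 | 0--00,0-00-,01--0,01-0-,010--
  9 | -1001,0-0-1,0-00-,01-0-,010--
  10 | -1010,01--0,010--
  12 | -1100,0--00,01--0,01-0-
  13 | 01-0-  (sole → essential)
  14 | 01--0  (sole → essential)
  18 | 1-010,10-1-,100-0
  19 | -0-11,10-1-
  21 | 101-1  (sole → essential)
  22 | 10-1-  (sole → essential)
  23 | -0-11,1-111,10-1-,101-1
  25 | -1001  (sole → essential)
  26 | -1010,1-010
  28 | -1100  (sole → essential)
  31 | 1-111  (sole → essential)
Essential prime implicants: -0-11, -1001, -1100, 0--00, 01--0, 01-0-, 1-111, 10-1-, 101-1
Petrick residual → -1010, 0-0-1
Minimum SOP uses 11 PIs: b'de + bc'd'e + bc'de' + bcd'e' + a'd'e' + a'c'e + a'be' + a'bd' + acde + ab'd + ab'ce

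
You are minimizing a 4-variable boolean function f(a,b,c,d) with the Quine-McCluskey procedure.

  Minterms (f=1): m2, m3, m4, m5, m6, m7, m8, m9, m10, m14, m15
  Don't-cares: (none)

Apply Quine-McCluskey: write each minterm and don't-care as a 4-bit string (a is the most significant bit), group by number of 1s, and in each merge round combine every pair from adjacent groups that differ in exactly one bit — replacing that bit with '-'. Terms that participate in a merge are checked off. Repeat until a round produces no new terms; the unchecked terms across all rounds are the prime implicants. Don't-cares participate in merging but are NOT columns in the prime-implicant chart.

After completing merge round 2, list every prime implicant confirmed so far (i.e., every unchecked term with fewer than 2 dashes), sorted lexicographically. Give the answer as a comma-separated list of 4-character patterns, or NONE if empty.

Round 0: 0010✓ 0011✓ 0100✓ 0101✓ 0110✓ 0111✓ 1000✓ 1001✓ 1010✓ 1110✓ 1111✓
Round 1: -010✓ -110✓ -111✓ 0-10✓ 0-11✓ 001-✓ 01-0✓ 01-1✓ 010-✓ 011-✓ 1-10✓ 10-0 100- 111-✓
Round 2: --10 -11- 0-1- 01--
PIs = {--10, -11-, 0-1-, 01--, 10-0, 100-}

10-0, 100-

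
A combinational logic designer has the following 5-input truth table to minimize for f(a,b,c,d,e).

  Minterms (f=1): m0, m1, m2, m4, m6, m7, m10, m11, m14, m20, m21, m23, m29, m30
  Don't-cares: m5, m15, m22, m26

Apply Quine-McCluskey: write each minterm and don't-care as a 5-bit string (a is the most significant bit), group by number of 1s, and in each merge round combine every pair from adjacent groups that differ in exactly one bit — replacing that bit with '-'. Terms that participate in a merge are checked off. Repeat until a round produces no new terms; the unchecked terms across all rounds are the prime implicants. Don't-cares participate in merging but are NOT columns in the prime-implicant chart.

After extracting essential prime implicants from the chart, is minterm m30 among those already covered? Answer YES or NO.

Round 0: 00000✓ 00001✓ 00010✓ 00100✓ 00101✓ 00110✓ 00111✓ 01010✓ 01011✓ 01110✓ 01111✓ 10100✓ 10101✓ 10110✓ 10111✓ 11010✓ 11101✓ 11110✓
Round 1: -0100✓ -0101✓ -0110✓ -0111✓ -1010✓ -1110✓ 0-010✓ 0-110✓ 0-111✓ 00-00✓ 00-01✓ 00-10✓ 000-0✓ 0000-✓ 001-0✓ 001-1✓ 0010-✓ 0011-✓ 01-10✓ 01-11✓ 0101-✓ 0111-✓ 1-101 1-110✓ 101-0✓ 101-1✓ 1010-✓ 1011-✓ 11-10✓
Round 2: --110 -01-0✓ -01-1✓ -010-✓ -011-✓ -1-10 0--10 0-11- 00--0 00-0- 001--✓ 01-1- 101--✓
Round 3: -01--
PIs = {--110, -01--, -1-10, 0--10, 0-11-, 00--0, 00-0-, 01-1-, 1-101}
Coverage chart:
  m0: 00--0,00-0-
  m1: 00-0- ←essential
  m2: 0--10,00--0
  m4: -01--,00--0,00-0-
  m6: --110,-01--,0--10,0-11-,00--0
  m7: -01--,0-11-
  m10: -1-10,0--10,01-1-
  m11: 01-1- ←essential
  m14: --110,-1-10,0--10,0-11-,01-1-
  m20: -01-- ←essential
  m21: -01--,1-101
  m23: -01-- ←essential
  m29: 1-101 ←essential
  m30: --110,-1-10
Essential: -01--, 00-0-, 01-1-, 1-101

NO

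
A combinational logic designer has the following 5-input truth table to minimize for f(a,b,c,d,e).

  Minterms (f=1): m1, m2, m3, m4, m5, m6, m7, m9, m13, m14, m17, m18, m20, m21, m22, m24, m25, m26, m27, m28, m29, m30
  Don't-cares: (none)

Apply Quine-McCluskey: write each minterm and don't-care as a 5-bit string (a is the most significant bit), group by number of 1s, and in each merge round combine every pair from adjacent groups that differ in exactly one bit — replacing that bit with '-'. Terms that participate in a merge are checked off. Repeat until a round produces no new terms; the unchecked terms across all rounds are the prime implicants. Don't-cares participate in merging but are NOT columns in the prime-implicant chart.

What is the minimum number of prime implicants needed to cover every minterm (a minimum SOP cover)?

7

[col 0] 00001*, 00010*, 00011*, 00100*, 00101*, 00110*, 00111*, 01001*, 01101*, 01110*, 10001*, 10010*, 10100*, 10101*, 10110*, 11000*, 11001*, 11010*, 11011*, 11100*, 11101*, 11110*
[col 1] -0001*, -0010*, -0100*, -0101*, -0110*, -1001*, -1101*, -1110*, 0-001*, 0-101*, 0-110*, 00-01*, 00-10*, 00-11*, 000-1*, 0001-*, 001-0*, 001-1*, 0010-*, 0011-*, 01-01*, 1-001*, 1-010*, 1-100*, 1-101*, 1-110*, 10-01*, 10-10*, 101-0*, 1010-*, 11-00*, 11-01*, 11-10*, 110-0*, 110-1*, 1100-*, 1101-*, 111-0*, 1110-*
[col 2] --001*, --101*, --110, -0-01*, -0-10, -01-0, -010-, -1-01*, 0--01*, 00--1, 00-1-, 001--, 1--01*, 1--10, 1-1-0, 1-10-, 11--0, 11-0-, 110--
[col 3] ---01
Prime implicants: ---01, --110, -0-10, -01-0, -010-, 00--1, 00-1-, 001--, 1--10, 1-1-0, 1-10-, 11--0, 11-0-, 110--
PI chart (minterm → PIs covering it):
  1 | ---01,00--1
  2 | -0-10,00-1-
  3 | 00--1,00-1-
  4 | -01-0,-010-,001--
  5 | ---01,-010-,00--1,001--
  6 | --110,-0-10,-01-0,00-1-,001--
  7 | 00--1,00-1-,001--
  9 | ---01  (sole → essential)
  13 | ---01  (sole → essential)
  14 | --110  (sole → essential)
  17 | ---01  (sole → essential)
  18 | -0-10,1--10
  20 | -01-0,-010-,1-1-0,1-10-
  21 | ---01,-010-,1-10-
  22 | --110,-0-10,-01-0,1--10,1-1-0
  24 | 11--0,11-0-,110--
  25 | ---01,11-0-,110--
  26 | 1--10,11--0,110--
  27 | 110--  (sole → essential)
  28 | 1-1-0,1-10-,11--0,11-0-
  29 | ---01,1-10-,11-0-
  30 | --110,1--10,1-1-0,11--0
Essential prime implicants: ---01, --110, 110--
Petrick residual → -0-10, -01-0, 00--1, 1-1-0
Minimum SOP uses 7 PIs: d'e + cde' + b'de' + b'ce' + a'b'e + ace' + abc'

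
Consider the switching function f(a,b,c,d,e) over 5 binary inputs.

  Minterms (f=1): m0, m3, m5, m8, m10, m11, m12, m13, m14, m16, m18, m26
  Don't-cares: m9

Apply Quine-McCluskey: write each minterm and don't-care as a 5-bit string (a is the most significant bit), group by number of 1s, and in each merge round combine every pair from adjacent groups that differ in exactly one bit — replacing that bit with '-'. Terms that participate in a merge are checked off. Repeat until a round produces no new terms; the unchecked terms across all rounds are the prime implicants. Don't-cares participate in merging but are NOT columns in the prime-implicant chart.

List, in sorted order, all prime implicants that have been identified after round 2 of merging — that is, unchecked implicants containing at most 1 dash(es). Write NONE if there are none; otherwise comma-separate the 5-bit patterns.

-0000, -1010, 0-000, 0-011, 0-101, 1-010, 100-0

[col 0] 00000*, 00011*, 00101*, 01000*, 01001*, 01010*, 01011*, 01100*, 01101*, 01110*, 10000*, 10010*, 11010*
[col 1] -0000, -1010, 0-000, 0-011, 0-101, 01-00*, 01-01*, 01-10*, 010-0*, 010-1*, 0100-*, 0101-*, 011-0*, 0110-*, 1-010, 100-0
[col 2] 01--0, 01-0-, 010--
Prime implicants: -0000, -1010, 0-000, 0-011, 0-101, 01--0, 01-0-, 010--, 1-010, 100-0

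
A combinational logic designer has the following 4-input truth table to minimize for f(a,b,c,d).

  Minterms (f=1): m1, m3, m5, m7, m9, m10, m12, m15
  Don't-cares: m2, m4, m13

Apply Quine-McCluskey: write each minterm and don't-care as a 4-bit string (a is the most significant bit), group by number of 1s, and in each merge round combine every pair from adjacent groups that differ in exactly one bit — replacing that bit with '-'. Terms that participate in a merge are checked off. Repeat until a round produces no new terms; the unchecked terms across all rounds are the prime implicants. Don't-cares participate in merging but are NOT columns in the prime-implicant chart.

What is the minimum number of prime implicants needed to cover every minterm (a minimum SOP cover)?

Round 0: 0001✓ 0010✓ 0011✓ 0100✓ 0101✓ 0111✓ 1001✓ 1010✓ 1100✓ 1101✓ 1111✓
Round 1: -001✓ -010 -100✓ -101✓ -111✓ 0-01✓ 0-11✓ 00-1✓ 001- 01-1✓ 010-✓ 1-01✓ 11-1✓ 110-✓
Round 2: --01 -1-1 -10- 0--1
PIs = {--01, -010, -1-1, -10-, 0--1, 001-}
Coverage chart:
  m1: --01,0--1
  m3: 0--1,001-
  m5: --01,-1-1,-10-,0--1
  m7: -1-1,0--1
  m9: --01 ←essential
  m10: -010 ←essential
  m12: -10- ←essential
  m15: -1-1 ←essential
Essential: --01, -010, -1-1, -10-
Petrick residual → 0--1
Min cover (5 terms): c'd + b'cd' + bd + bc' + a'd

5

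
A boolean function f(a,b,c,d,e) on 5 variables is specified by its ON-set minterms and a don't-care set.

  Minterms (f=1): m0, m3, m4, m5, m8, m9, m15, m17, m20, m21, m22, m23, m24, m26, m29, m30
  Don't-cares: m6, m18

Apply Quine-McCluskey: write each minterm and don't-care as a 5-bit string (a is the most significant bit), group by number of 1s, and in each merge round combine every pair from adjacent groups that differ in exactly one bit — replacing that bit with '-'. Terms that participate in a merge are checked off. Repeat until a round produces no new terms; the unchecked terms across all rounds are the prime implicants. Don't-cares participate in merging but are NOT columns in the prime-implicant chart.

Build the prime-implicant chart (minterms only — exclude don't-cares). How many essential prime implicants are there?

8

size-2^0 implicants → 00000(✓)  00011  00100(✓)  00101(✓)  00110(✓)  01000(✓)  01001(✓)  01111  10001(✓)  10010(✓)  10100(✓)  10101(✓)  10110(✓)  10111(✓)  11000(✓)  11010(✓)  11101(✓)  11110(✓)
size-2^1 implicants → -0100(✓)  -0101(✓)  -0110(✓)  -1000  0-000  00-00  001-0(✓)  0010-(✓)  0100-  1-010(✓)  1-101  1-110(✓)  10-01  10-10(✓)  101-0(✓)  101-1(✓)  1010-(✓)  1011-(✓)  11-10(✓)  110-0
size-2^2 implicants → -01-0  -010-  1--10  101--
Unchecked terms (primes): -01-0, -010-, -1000, 0-000, 00-00, 00011, 0100-, 01111, 1--10, 1-101, 10-01, 101--, 110-0
Minterm coverage:
  m0 ⊆ 0-000,00-00
  m3 ⊆ 00011 [E]
  m4 ⊆ -01-0,-010-,00-00
  m5 ⊆ -010- [E]
  m8 ⊆ -1000,0-000,0100-
  m9 ⊆ 0100- [E]
  m15 ⊆ 01111 [E]
  m17 ⊆ 10-01 [E]
  m20 ⊆ -01-0,-010-,101--
  m21 ⊆ -010-,1-101,10-01,101--
  m22 ⊆ -01-0,1--10,101--
  m23 ⊆ 101-- [E]
  m24 ⊆ -1000,110-0
  m26 ⊆ 1--10,110-0
  m29 ⊆ 1-101 [E]
  m30 ⊆ 1--10 [E]
E = {-010-, 00011, 0100-, 01111, 1--10, 1-101, 10-01, 101--}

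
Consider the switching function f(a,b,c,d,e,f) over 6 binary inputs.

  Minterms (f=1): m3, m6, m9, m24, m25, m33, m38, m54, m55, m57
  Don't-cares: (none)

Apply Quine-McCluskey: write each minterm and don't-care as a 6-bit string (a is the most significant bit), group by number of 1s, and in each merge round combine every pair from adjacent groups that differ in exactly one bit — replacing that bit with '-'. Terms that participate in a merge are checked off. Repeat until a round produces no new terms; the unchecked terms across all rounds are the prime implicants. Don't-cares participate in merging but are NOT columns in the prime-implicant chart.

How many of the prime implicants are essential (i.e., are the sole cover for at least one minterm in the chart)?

size-2^0 implicants → 000011  000110(✓)  001001(✓)  011000(✓)  011001(✓)  100001  100110(✓)  110110(✓)  110111(✓)  111001(✓)
size-2^1 implicants → -00110  -11001  0-1001  01100-  1-0110  11011-
Unchecked terms (primes): -00110, -11001, 0-1001, 000011, 01100-, 1-0110, 100001, 11011-
Minterm coverage:
  m3 ⊆ 000011 [E]
  m6 ⊆ -00110 [E]
  m9 ⊆ 0-1001 [E]
  m24 ⊆ 01100- [E]
  m25 ⊆ -11001,0-1001,01100-
  m33 ⊆ 100001 [E]
  m38 ⊆ -00110,1-0110
  m54 ⊆ 1-0110,11011-
  m55 ⊆ 11011- [E]
  m57 ⊆ -11001 [E]
E = {-00110, -11001, 0-1001, 000011, 01100-, 100001, 11011-}

7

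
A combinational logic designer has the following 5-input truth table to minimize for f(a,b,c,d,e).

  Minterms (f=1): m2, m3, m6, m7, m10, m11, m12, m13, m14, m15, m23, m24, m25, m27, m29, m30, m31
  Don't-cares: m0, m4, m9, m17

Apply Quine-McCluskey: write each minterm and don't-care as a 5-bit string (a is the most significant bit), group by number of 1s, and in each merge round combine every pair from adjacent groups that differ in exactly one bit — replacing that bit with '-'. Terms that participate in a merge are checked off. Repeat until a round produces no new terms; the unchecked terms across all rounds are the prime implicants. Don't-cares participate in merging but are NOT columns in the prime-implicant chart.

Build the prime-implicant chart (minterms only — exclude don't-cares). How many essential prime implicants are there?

5

[col 0] 00000*, 00010*, 00011*, 00100*, 00110*, 00111*, 01001*, 01010*, 01011*, 01100*, 01101*, 01110*, 01111*, 10001*, 10111*, 11000*, 11001*, 11011*, 11101*, 11110*, 11111*
[col 1] -0111*, -1001*, -1011*, -1101*, -1110*, -1111*, 0-010*, 0-011*, 0-100*, 0-110*, 0-111*, 00-00*, 00-10*, 00-11*, 000-0*, 0001-*, 001-0*, 0011-*, 01-01*, 01-10*, 01-11*, 010-1*, 0101-*, 011-0*, 011-1*, 0110-*, 0111-*, 1-001, 1-111*, 11-01*, 11-11*, 110-1*, 1100-, 111-1*, 1111-*
[col 2] --111, -1-01*, -1-11*, -10-1*, -11-1*, -111-, 0--10*, 0--11*, 0-01-*, 0-1-0, 0-11-*, 00--0, 00-1-*, 01--1*, 01-1-*, 011--, 11--1*
[col 3] -1--1, 0--1-
Prime implicants: --111, -1--1, -111-, 0--1-, 0-1-0, 00--0, 011--, 1-001, 1100-
PI chart (minterm → PIs covering it):
  2 | 0--1-,00--0
  3 | 0--1-  (sole → essential)
  6 | 0--1-,0-1-0,00--0
  7 | --111,0--1-
  10 | 0--1-  (sole → essential)
  11 | -1--1,0--1-
  12 | 0-1-0,011--
  13 | -1--1,011--
  14 | -111-,0--1-,0-1-0,011--
  15 | --111,-1--1,-111-,0--1-,011--
  23 | --111  (sole → essential)
  24 | 1100-  (sole → essential)
  25 | -1--1,1-001,1100-
  27 | -1--1  (sole → essential)
  29 | -1--1  (sole → essential)
  30 | -111-  (sole → essential)
  31 | --111,-1--1,-111-
Essential prime implicants: --111, -1--1, -111-, 0--1-, 1100-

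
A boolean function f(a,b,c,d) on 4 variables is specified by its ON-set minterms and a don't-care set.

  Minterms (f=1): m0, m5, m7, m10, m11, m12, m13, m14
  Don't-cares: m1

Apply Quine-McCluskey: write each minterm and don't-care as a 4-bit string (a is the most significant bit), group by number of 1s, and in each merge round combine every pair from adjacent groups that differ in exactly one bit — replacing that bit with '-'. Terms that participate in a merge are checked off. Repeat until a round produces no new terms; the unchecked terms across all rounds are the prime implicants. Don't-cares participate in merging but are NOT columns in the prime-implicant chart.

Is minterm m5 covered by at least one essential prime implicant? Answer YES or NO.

YES

size-2^0 implicants → 0000(✓)  0001(✓)  0101(✓)  0111(✓)  1010(✓)  1011(✓)  1100(✓)  1101(✓)  1110(✓)
size-2^1 implicants → -101  0-01  000-  01-1  1-10  101-  11-0  110-
Unchecked terms (primes): -101, 0-01, 000-, 01-1, 1-10, 101-, 11-0, 110-
Minterm coverage:
  m0 ⊆ 000- [E]
  m5 ⊆ -101,0-01,01-1
  m7 ⊆ 01-1 [E]
  m10 ⊆ 1-10,101-
  m11 ⊆ 101- [E]
  m12 ⊆ 11-0,110-
  m13 ⊆ -101,110-
  m14 ⊆ 1-10,11-0
E = {000-, 01-1, 101-}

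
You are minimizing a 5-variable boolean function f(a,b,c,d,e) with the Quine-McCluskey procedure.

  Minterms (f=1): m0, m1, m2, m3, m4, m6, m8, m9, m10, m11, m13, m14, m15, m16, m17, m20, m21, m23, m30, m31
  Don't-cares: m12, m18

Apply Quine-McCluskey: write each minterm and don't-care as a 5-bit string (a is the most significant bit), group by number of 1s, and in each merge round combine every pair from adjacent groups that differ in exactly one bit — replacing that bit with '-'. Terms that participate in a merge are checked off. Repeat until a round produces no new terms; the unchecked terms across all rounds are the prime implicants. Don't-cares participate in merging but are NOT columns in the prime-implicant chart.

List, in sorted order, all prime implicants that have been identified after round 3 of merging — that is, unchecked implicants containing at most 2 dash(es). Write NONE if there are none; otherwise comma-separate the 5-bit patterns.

-0-00, -00-0, -000-, -111-, 1-111, 10-0-, 101-1

Round 0: 00000✓ 00001✓ 00010✓ 00011✓ 00100✓ 00110✓ 01000✓ 01001✓ 01010✓ 01011✓ 01100✓ 01101✓ 01110✓ 01111✓ 10000✓ 10001✓ 10010✓ 10100✓ 10101✓ 10111✓ 11110✓ 11111✓
Round 1: -0000✓ -0001✓ -0010✓ -0100✓ -1110✓ -1111✓ 0-000✓ 0-001✓ 0-010✓ 0-011✓ 0-100✓ 0-110✓ 00-00✓ 00-10✓ 000-0✓ 000-1✓ 0000-✓ 0001-✓ 001-0✓ 01-00✓ 01-01✓ 01-10✓ 01-11✓ 010-0✓ 010-1✓ 0100-✓ 0101-✓ 011-0✓ 011-1✓ 0110-✓ 0111-✓ 1-111 10-00✓ 10-01✓ 100-0✓ 1000-✓ 101-1 1010-✓ 1111-✓
Round 2: -0-00 -00-0 -000- -111- 0--00✓ 0--10✓ 0-0-0✓ 0-0-1✓ 0-00-✓ 0-01-✓ 0-1-0✓ 00--0✓ 000--✓ 01--0✓ 01--1✓ 01-0-✓ 01-1-✓ 010--✓ 011--✓ 10-0-
Round 3: 0---0 0-0-- 01---
PIs = {-0-00, -00-0, -000-, -111-, 0---0, 0-0--, 01---, 1-111, 10-0-, 101-1}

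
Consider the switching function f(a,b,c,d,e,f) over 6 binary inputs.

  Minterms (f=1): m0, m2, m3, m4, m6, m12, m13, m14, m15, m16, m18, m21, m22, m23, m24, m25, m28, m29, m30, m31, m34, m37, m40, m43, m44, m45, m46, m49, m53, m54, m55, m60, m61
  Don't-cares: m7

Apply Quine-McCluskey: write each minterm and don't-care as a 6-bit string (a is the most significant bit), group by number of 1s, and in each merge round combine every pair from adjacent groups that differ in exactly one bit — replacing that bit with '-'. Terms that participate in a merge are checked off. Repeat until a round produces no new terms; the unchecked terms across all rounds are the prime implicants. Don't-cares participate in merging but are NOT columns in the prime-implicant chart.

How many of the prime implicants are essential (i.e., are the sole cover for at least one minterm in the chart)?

[col 0] 000000*, 000010*, 000011*, 000100*, 000110*, 000111*, 001100*, 001101*, 001110*, 001111*, 010000*, 010010*, 010101*, 010110*, 010111*, 011000*, 011001*, 011100*, 011101*, 011110*, 011111*, 100010*, 100101*, 101000*, 101011, 101100*, 101101*, 101110*, 110001*, 110101*, 110110*, 110111*, 111100*, 111101*
[col 1] -00010, -01100*, -01101*, -01110*, -10101*, -10110*, -10111*, -11100*, -11101*, 0-0000*, 0-0010*, 0-0110*, 0-0111*, 0-1100*, 0-1101*, 0-1110*, 0-1111*, 00-100*, 00-110*, 00-111*, 000-00*, 000-10*, 000-11*, 0000-0*, 00001-*, 0001-0*, 00011-*, 0011-0*, 0011-1*, 00110-*, 00111-*, 01-000, 01-101*, 01-110*, 01-111*, 010-10*, 0100-0*, 0101-1*, 01011-*, 011-00*, 011-01*, 01100-*, 0111-0*, 0111-1*, 01110-*, 01111-*, 1-0101*, 1-1100*, 1-1101*, 10-101*, 101-00, 1011-0*, 10110-*, 11-101*, 110-01, 1101-1*, 11011-*, 11110-*
[col 2] --1100*, --1101*, -011-0, -0110-*, -1-101, -101-1, -1011-, -1110-*, 0--110*, 0--111*, 0-0-10, 0-00-0, 0-011-*, 0-11-0*, 0-11-1*, 0-110-*, 0-111-*, 00-1-0, 00-11-*, 000--0, 000-1-, 0011--*, 01-1-1, 01-11-*, 011-0-, 0111--*, 1--101, 1-110-*
[col 3] --110-, 0--11-, 0-11--
Prime implicants: --110-, -00010, -011-0, -1-101, -101-1, -1011-, 0--11-, 0-0-10, 0-00-0, 0-11--, 00-1-0, 000--0, 000-1-, 01-000, 01-1-1, 011-0-, 1--101, 101-00, 101011, 110-01
PI chart (minterm → PIs covering it):
  0 | 0-00-0,000--0
  2 | -00010,0-0-10,0-00-0,000--0,000-1-
  3 | 000-1-  (sole → essential)
  4 | 00-1-0,000--0
  6 | 0--11-,0-0-10,00-1-0,000--0,000-1-
  12 | --110-,-011-0,0-11--,00-1-0
  13 | --110-,0-11--
  14 | -011-0,0--11-,0-11--,00-1-0
  15 | 0--11-,0-11--
  16 | 0-00-0,01-000
  18 | 0-0-10,0-00-0
  21 | -1-101,-101-1,01-1-1
  22 | -1011-,0--11-,0-0-10
  23 | -101-1,-1011-,0--11-,01-1-1
  24 | 01-000,011-0-
  25 | 011-0-  (sole → essential)
  28 | --110-,0-11--,011-0-
  29 | --110-,-1-101,0-11--,01-1-1,011-0-
  30 | 0--11-,0-11--
  31 | 0--11-,0-11--,01-1-1
  34 | -00010  (sole → essential)
  37 | 1--101  (sole → essential)
  40 | 101-00  (sole → essential)
  43 | 101011  (sole → essential)
  44 | --110-,-011-0,101-00
  45 | --110-,1--101
  46 | -011-0  (sole → essential)
  49 | 110-01  (sole → essential)
  53 | -1-101,-101-1,1--101,110-01
  54 | -1011-  (sole → essential)
  55 | -101-1,-1011-
  60 | --110-  (sole → essential)
  61 | --110-,-1-101,1--101
Essential prime implicants: --110-, -00010, -011-0, -1011-, 000-1-, 011-0-, 1--101, 101-00, 101011, 110-01

10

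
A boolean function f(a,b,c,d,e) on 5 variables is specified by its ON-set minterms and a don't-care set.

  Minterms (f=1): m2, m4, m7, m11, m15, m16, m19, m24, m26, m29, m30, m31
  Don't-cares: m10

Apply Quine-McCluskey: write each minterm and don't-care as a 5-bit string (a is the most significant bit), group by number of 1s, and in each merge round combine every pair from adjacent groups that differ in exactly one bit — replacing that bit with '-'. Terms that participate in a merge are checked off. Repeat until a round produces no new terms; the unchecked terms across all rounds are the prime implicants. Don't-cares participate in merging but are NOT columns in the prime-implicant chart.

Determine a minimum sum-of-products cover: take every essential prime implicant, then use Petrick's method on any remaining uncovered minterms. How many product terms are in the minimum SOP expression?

Round 0: 00010✓ 00100 00111✓ 01010✓ 01011✓ 01111✓ 10000✓ 10011 11000✓ 11010✓ 11101✓ 11110✓ 11111✓
Round 1: -1010 -1111 0-010 0-111 01-11 0101- 1-000 11-10 110-0 111-1 1111-
PIs = {-1010, -1111, 0-010, 0-111, 00100, 01-11, 0101-, 1-000, 10011, 11-10, 110-0, 111-1, 1111-}
Coverage chart:
  m2: 0-010 ←essential
  m4: 00100 ←essential
  m7: 0-111 ←essential
  m11: 01-11,0101-
  m15: -1111,0-111,01-11
  m16: 1-000 ←essential
  m19: 10011 ←essential
  m24: 1-000,110-0
  m26: -1010,11-10,110-0
  m29: 111-1 ←essential
  m30: 11-10,1111-
  m31: -1111,111-1,1111-
Essential: 0-010, 0-111, 00100, 1-000, 10011, 111-1
Petrick residual → 01-11, 11-10
Min cover (8 terms): a'c'de' + a'cde + a'b'cd'e' + a'bde + ac'd'e' + ab'c'de + abde' + abce

8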